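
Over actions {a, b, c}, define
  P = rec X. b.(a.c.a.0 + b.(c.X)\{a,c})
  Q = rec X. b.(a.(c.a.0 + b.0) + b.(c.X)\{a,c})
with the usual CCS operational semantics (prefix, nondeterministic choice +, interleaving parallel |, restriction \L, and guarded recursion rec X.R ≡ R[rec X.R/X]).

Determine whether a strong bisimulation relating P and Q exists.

P ≁ Q

LTS(P): 6 reachable states
  u0 = rec X. b.(a.c.a.0 + b.(c.X)\{a,c}) | =b=> u1
  u1 = a.c.a.0 + b.(c.(rec X. b.(a.c.a.0 + b.(c.X)\{a,c})))\{a,c} | =a=> u2, =b=> u3
  u2 = c.a.0 | =c=> u4
  u3 = (c.(rec X. b.(a.c.a.0 + b.(c.X)\{a,c})))\{a,c} | deadlocked
  u4 = a.0 | =a=> u5
  u5 = 0 | deadlocked
LTS(Q): 6 reachable states
  v0 = rec X. b.(a.(c.a.0 + b.0) + b.(c.X)\{a,c}) | =b=> v1
  v1 = a.(c.a.0 + b.0) + b.(c.(rec X. b.(a.(c.a.0 + b.0) + b.(c.X)\{a,c})))\{a,c} | =a=> v2, =b=> v3
  v2 = c.a.0 + b.0 | =b=> v4, =c=> v5
  v3 = (c.(rec X. b.(a.(c.a.0 + b.0) + b.(c.X)\{a,c})))\{a,c} | deadlocked
  v4 = 0 | deadlocked
  v5 = a.0 | =a=> v4
Coarsest stable partition (strong bisimilarity classes):
  B0 = {u0}
  B1 = {u1}
  B2 = {u3, u5, v3, v4}
  B3 = {u2}
  B4 = {u4, v5}
  B5 = {v0}
  B6 = {v1}
  B7 = {v2}
u0 ∈ B0, v0 ∈ B5 → different blocks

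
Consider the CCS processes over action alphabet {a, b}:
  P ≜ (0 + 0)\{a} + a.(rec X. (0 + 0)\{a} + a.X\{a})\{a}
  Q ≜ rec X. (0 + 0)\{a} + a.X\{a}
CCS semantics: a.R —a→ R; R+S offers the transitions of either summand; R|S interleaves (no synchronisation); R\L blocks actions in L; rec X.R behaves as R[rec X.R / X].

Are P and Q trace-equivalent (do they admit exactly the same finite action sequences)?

Reachable graph of P (2 states):
  m0 = (0 + 0)\{a} + a.(rec X. (0 + 0)\{a} + a.X\{a})\{a} | ··a··> m1
  m1 = (rec X. (0 + 0)\{a} + a.X\{a})\{a} | (no moves)
Reachable graph of Q (2 states):
  n0 = rec X. (0 + 0)\{a} + a.X\{a} | ··a··> n1
  n1 = (rec X. (0 + 0)\{a} + a.X\{a})\{a} | (no moves)
Bisimilarity quotient blocks:
  B0 = {m0, n0}
  B1 = {m1, n1}
m0 ∈ B0, n0 ∈ B0 → same block
Bisimilar ⇒ trace-equivalent.

trace-equivalent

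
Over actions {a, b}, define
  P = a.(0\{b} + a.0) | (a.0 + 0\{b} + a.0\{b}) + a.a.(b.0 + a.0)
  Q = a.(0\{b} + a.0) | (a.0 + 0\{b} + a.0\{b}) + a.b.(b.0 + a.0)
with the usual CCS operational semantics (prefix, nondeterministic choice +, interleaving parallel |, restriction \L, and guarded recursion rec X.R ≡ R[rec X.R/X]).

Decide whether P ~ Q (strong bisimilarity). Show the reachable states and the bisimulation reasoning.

P's transition system — 12 states:
  m0 = a.(0\{b} + a.0) | (a.0 + 0\{b} + a.0\{b}) + a.a.(b.0 + a.0) | ··a··> m1, ··a··> m2, ··a··> m3, ··a··> m4
  m1 = (0\{b} + a.0) | (a.0 + 0\{b} + a.0\{b}) | ··a··> m5, ··a··> m6, ··a··> m7
  m2 = a.(0\{b} + a.0) | 0 | ··a··> m5
  m3 = a.(0\{b} + a.0) | 0\{b} | ··a··> m6
  m4 = a.(b.0 + a.0) | ··a··> m8
  m5 = (0\{b} + a.0) | 0 | ··a··> m9
  m6 = (0\{b} + a.0) | 0\{b} | ··a··> m10
  m7 = 0 | (a.0 + 0\{b} + a.0\{b}) | ··a··> m10, ··a··> m9
  m8 = b.0 + a.0 | ··a··> m11, ··b··> m11
  m9 = 0 | 0 | stopped
  m10 = 0 | 0\{b} | stopped
  m11 = 0 | stopped
Q's transition system — 12 states:
  n0 = a.(0\{b} + a.0) | (a.0 + 0\{b} + a.0\{b}) + a.b.(b.0 + a.0) | ··a··> n1, ··a··> n2, ··a··> n3, ··a··> n4
  n1 = (0\{b} + a.0) | (a.0 + 0\{b} + a.0\{b}) | ··a··> n5, ··a··> n6, ··a··> n7
  n2 = a.(0\{b} + a.0) | 0 | ··a··> n5
  n3 = a.(0\{b} + a.0) | 0\{b} | ··a··> n6
  n4 = b.(b.0 + a.0) | ··b··> n8
  n5 = (0\{b} + a.0) | 0 | ··a··> n9
  n6 = (0\{b} + a.0) | 0\{b} | ··a··> n10
  n7 = 0 | (a.0 + 0\{b} + a.0\{b}) | ··a··> n10, ··a··> n9
  n8 = b.0 + a.0 | ··a··> n11, ··b··> n11
  n9 = 0 | 0 | stopped
  n10 = 0 | 0\{b} | stopped
  n11 = 0 | stopped
Coarsest stable partition (strong bisimilarity classes):
  B0 = {m0}
  B1 = {m4}
  B2 = {m8, n8}
  B3 = {m10, m11, m9, n10, n11, n9}
  B4 = {m1, m2, m3, n1, n2, n3}
  B5 = {m5, m6, m7, n5, n6, n7}
  B6 = {n0}
  B7 = {n4}
m0 ∈ B0, n0 ∈ B6 → different blocks

not bisimilar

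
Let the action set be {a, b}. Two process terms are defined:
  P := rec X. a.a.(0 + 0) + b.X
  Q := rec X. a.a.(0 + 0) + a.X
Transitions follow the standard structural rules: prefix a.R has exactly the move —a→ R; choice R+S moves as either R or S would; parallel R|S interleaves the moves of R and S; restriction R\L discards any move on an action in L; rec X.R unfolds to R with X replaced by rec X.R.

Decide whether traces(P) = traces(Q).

P's transition system — 3 states:
  s0 = rec X. a.a.(0 + 0) + b.X :: —a→ s1, —b→ s0
  s1 = a.(0 + 0) :: —a→ s2
  s2 = 0 + 0 :: (no moves)
Q's transition system — 3 states:
  t0 = rec X. a.a.(0 + 0) + a.X :: —a→ t0, —a→ t1
  t1 = a.(0 + 0) :: —a→ t2
  t2 = 0 + 0 :: (no moves)
Run σ = ⟨b⟩ on P: start {s0}
  after b @ step 1: {s0}
  ✓ P
Run σ = ⟨b⟩ on Q: start {t0}
  after b @ step 1: no successor for Q

traces(P) ≠ traces(Q) — witness ⟨b⟩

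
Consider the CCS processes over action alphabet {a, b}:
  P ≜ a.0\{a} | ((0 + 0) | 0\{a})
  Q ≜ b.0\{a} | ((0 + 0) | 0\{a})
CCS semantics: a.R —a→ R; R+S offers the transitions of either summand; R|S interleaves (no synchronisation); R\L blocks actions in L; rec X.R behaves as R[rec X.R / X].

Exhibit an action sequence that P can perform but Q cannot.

Reachable graph of P (2 states):
  m0 = a.0\{a} | ((0 + 0) | 0\{a}) has moves =a=> m1
  m1 = 0\{a} | ((0 + 0) | 0\{a}) has moves (no moves)
Reachable graph of Q (2 states):
  n0 = b.0\{a} | ((0 + 0) | 0\{a}) has moves =b=> n1
  n1 = 0\{a} | ((0 + 0) | 0\{a}) has moves (no moves)
Executing a from P (initial set {m0}):
  step 1 (a): {m1}
  ✓ P
Executing a from Q (initial set {n0}):
  step 1 (a): no successor for Q

a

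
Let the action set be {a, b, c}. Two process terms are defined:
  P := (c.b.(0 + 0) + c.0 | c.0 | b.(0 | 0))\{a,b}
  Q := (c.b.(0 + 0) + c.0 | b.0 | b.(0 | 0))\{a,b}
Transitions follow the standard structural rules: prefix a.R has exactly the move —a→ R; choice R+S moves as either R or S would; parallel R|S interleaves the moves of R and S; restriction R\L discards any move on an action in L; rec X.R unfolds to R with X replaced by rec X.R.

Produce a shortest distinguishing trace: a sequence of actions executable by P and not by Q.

cc

P's transition system — 5 states:
  s0 = (c.b.(0 + 0) + c.0 | c.0 | b.(0 | 0))\{a,b} :: -c-> s1, -c-> s2, -c-> s3
  s1 = (0 | c.0 | b.(0 | 0))\{a,b} :: -c-> s4
  s2 = (b.(0 + 0))\{a,b} :: (no moves)
  s3 = (c.0 | 0 | b.(0 | 0))\{a,b} :: -c-> s4
  s4 = (0 | 0 | b.(0 | 0))\{a,b} :: (no moves)
Q's transition system — 3 states:
  t0 = (c.b.(0 + 0) + c.0 | b.0 | b.(0 | 0))\{a,b} :: -c-> t1, -c-> t2
  t1 = (0 | b.0 | b.(0 | 0))\{a,b} :: (no moves)
  t2 = (b.(0 + 0))\{a,b} :: (no moves)
Run σ = ⟨cc⟩ on P: start {s0}
  after c @ step 1: {s1, s2, s3}
  after c @ step 2: {s4}
  — P admits the full trace.
Run σ = ⟨cc⟩ on Q: start {t0}
  after c @ step 1: {t1, t2}
  after c @ step 2: ∅  — Q cannot continue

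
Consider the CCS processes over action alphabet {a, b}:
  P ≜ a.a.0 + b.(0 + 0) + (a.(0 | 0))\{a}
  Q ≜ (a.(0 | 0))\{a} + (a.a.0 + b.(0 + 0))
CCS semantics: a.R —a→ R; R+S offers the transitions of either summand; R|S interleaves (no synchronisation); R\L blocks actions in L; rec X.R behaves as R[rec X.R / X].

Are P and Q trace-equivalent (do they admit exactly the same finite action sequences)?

YES

LTS(P): 4 reachable states
  m0 = a.a.0 + b.(0 + 0) + (a.(0 | 0))\{a} :: —a→ m1, —b→ m2
  m1 = a.0 :: —a→ m3
  m2 = 0 + 0 :: deadlocked
  m3 = 0 :: deadlocked
LTS(Q): 4 reachable states
  n0 = (a.(0 | 0))\{a} + (a.a.0 + b.(0 + 0)) :: —a→ n1, —b→ n2
  n1 = a.0 :: —a→ n3
  n2 = 0 + 0 :: deadlocked
  n3 = 0 :: deadlocked
Coarsest stable partition (strong bisimilarity classes):
  B0 = {m0, n0}
  B1 = {m2, m3, n2, n3}
  B2 = {m1, n1}
m0 ∈ B0, n0 ∈ B0 → same block
Bisimilar ⇒ trace-equivalent.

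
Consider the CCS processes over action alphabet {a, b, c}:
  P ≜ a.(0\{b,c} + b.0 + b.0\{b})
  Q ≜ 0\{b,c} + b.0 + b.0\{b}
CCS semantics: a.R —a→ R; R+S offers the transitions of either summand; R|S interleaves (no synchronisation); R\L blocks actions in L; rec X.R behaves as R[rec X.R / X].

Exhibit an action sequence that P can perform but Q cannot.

a

LTS(P): 4 reachable states
  u0 = a.(0\{b,c} + b.0 + b.0\{b}) :: --a--▸ u1
  u1 = 0\{b,c} + b.0 + b.0\{b} :: --b--▸ u2, --b--▸ u3
  u2 = 0 :: deadlocked
  u3 = 0\{b} :: deadlocked
LTS(Q): 3 reachable states
  v0 = 0\{b,c} + b.0 + b.0\{b} :: --b--▸ v1, --b--▸ v2
  v1 = 0 :: deadlocked
  v2 = 0\{b} :: deadlocked
Run σ = ⟨a⟩ on P: start {u0}
  after a @ step 1: {u1}
  P completes σ.
Run σ = ⟨a⟩ on Q: start {v0}
  after a @ step 1: no successor for Q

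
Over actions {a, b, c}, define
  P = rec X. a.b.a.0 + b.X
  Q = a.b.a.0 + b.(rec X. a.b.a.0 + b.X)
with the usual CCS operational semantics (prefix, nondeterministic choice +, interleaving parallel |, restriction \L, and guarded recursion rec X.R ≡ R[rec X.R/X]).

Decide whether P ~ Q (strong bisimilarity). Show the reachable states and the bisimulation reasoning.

P ~ Q

P's transition system — 4 states:
  u0 = rec X. a.b.a.0 + b.X has moves =a=> u1, =b=> u0
  u1 = b.a.0 has moves =b=> u2
  u2 = a.0 has moves =a=> u3
  u3 = 0 has moves (no moves)
Q's transition system — 5 states:
  v0 = a.b.a.0 + b.(rec X. a.b.a.0 + b.X) has moves =a=> v1, =b=> v2
  v1 = b.a.0 has moves =b=> v3
  v2 = rec X. a.b.a.0 + b.X has moves =a=> v1, =b=> v2
  v3 = a.0 has moves =a=> v4
  v4 = 0 has moves (no moves)
Partition-refinement fixed point:
  B0 = {u0, v0, v2}
  B1 = {u1, v1}
  B2 = {u2, v3}
  B3 = {u3, v4}
u0 ∈ B0, v0 ∈ B0 → same block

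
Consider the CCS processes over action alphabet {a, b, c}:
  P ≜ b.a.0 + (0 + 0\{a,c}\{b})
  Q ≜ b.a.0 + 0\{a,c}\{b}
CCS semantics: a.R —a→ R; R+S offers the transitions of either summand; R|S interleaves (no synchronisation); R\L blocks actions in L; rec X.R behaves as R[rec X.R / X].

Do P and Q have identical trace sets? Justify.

traces(P) = traces(Q)

P's transition system — 3 states:
  m0 = b.a.0 + (0 + 0\{a,c}\{b}) | -b-> m1
  m1 = a.0 | -a-> m2
  m2 = 0 | stopped
Q's transition system — 3 states:
  n0 = b.a.0 + 0\{a,c}\{b} | -b-> n1
  n1 = a.0 | -a-> n2
  n2 = 0 | stopped
Partition-refinement fixed point:
  B0 = {m0, n0}
  B1 = {m1, n1}
  B2 = {m2, n2}
m0 ∈ B0, n0 ∈ B0 → same block
Bisimilar ⇒ trace-equivalent.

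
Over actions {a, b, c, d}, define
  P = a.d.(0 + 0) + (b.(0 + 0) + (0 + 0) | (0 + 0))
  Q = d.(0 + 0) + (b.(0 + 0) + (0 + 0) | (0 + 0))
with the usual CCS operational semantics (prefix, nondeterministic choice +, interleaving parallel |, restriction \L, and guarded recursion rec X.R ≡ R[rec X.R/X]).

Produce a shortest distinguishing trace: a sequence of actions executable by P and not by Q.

a

LTS(P): 3 reachable states
  m0 = a.d.(0 + 0) + (b.(0 + 0) + (0 + 0) | (0 + 0)) has moves =a=> m1, =b=> m2
  m1 = d.(0 + 0) has moves =d=> m2
  m2 = 0 + 0 has moves stopped
LTS(Q): 2 reachable states
  n0 = d.(0 + 0) + (b.(0 + 0) + (0 + 0) | (0 + 0)) has moves =b=> n1, =d=> n1
  n1 = 0 + 0 has moves stopped
Executing a from P (initial set {m0}):
  [1] a ⇒ {m1}
  — P admits the full trace.
Executing a from Q (initial set {n0}):
  [1] a ⇒ ∅  — Q cannot continue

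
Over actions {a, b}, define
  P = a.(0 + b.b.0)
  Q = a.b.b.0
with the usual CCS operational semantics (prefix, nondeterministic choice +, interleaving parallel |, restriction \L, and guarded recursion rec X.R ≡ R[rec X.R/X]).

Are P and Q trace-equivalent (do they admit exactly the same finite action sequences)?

trace-equivalent

LTS(P): 4 reachable states
  p0 = a.(0 + b.b.0) | --a--▸ p1
  p1 = 0 + b.b.0 | --b--▸ p2
  p2 = b.0 | --b--▸ p3
  p3 = 0 | (no moves)
LTS(Q): 4 reachable states
  q0 = a.b.b.0 | --a--▸ q1
  q1 = b.b.0 | --b--▸ q2
  q2 = b.0 | --b--▸ q3
  q3 = 0 | (no moves)
Coarsest stable partition (strong bisimilarity classes):
  B0 = {p0, q0}
  B1 = {p1, q1}
  B2 = {p2, q2}
  B3 = {p3, q3}
p0 ∈ B0, q0 ∈ B0 → same block
Bisimilar ⇒ trace-equivalent.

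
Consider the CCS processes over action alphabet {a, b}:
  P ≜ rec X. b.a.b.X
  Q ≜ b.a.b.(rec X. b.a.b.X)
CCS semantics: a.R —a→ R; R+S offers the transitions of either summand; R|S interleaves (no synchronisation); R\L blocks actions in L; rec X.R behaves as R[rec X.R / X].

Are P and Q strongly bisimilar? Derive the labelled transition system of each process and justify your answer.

Reachable graph of P (3 states):
  p0 = rec X. b.a.b.X → —b→ p1
  p1 = a.b.(rec X. b.a.b.X) → —a→ p2
  p2 = b.(rec X. b.a.b.X) → —b→ p0
Reachable graph of Q (4 states):
  q0 = b.a.b.(rec X. b.a.b.X) → —b→ q1
  q1 = a.b.(rec X. b.a.b.X) → —a→ q2
  q2 = b.(rec X. b.a.b.X) → —b→ q3
  q3 = rec X. b.a.b.X → —b→ q1
Bisimilarity quotient blocks:
  B0 = {p0, q0, q3}
  B1 = {p1, q1}
  B2 = {p2, q2}
p0 ∈ B0, q0 ∈ B0 → same block

P ~ Q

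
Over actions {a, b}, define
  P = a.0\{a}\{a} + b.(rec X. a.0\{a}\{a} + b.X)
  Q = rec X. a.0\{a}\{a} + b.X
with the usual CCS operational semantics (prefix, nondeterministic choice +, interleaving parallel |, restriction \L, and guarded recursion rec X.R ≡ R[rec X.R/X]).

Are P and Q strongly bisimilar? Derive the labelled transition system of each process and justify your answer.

P ~ Q

P's transition system — 3 states:
  p0 = a.0\{a}\{a} + b.(rec X. a.0\{a}\{a} + b.X) has moves ··a··> p1, ··b··> p2
  p1 = 0\{a}\{a} has moves ·
  p2 = rec X. a.0\{a}\{a} + b.X has moves ··a··> p1, ··b··> p2
Q's transition system — 2 states:
  q0 = rec X. a.0\{a}\{a} + b.X has moves ··a··> q1, ··b··> q0
  q1 = 0\{a}\{a} has moves ·
Partition-refinement fixed point:
  B0 = {p0, p2, q0}
  B1 = {p1, q1}
p0 ∈ B0, q0 ∈ B0 → same block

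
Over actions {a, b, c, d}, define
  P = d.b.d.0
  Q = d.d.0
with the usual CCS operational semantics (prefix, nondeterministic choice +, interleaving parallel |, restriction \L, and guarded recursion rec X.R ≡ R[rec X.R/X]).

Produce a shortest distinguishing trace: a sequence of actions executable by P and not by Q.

db

P's transition system — 4 states:
  p0 = d.b.d.0 :: —d→ p1
  p1 = b.d.0 :: —b→ p2
  p2 = d.0 :: —d→ p3
  p3 = 0 :: (no moves)
Q's transition system — 3 states:
  q0 = d.d.0 :: —d→ q1
  q1 = d.0 :: —d→ q2
  q2 = 0 :: (no moves)
Executing db from P (initial set {p0}):
  after d @ step 1: {p1}
  after b @ step 2: {p2}
  ✓ P
Executing db from Q (initial set {q0}):
  after d @ step 1: {q1}
  after b @ step 2: no successor for Q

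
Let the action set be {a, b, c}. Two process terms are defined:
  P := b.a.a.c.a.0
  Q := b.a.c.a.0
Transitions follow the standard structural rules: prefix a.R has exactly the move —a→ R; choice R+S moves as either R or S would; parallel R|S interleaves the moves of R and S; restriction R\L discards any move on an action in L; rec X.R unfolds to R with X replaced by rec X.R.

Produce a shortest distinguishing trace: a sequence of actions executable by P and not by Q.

P's transition system — 6 states:
  m0 = b.a.a.c.a.0 :: ··b··> m1
  m1 = a.a.c.a.0 :: ··a··> m2
  m2 = a.c.a.0 :: ··a··> m3
  m3 = c.a.0 :: ··c··> m4
  m4 = a.0 :: ··a··> m5
  m5 = 0 :: deadlocked
Q's transition system — 5 states:
  n0 = b.a.c.a.0 :: ··b··> n1
  n1 = a.c.a.0 :: ··a··> n2
  n2 = c.a.0 :: ··c··> n3
  n3 = a.0 :: ··a··> n4
  n4 = 0 :: deadlocked
Trace ⟨baa⟩ through P, begin at {m0}:
  [1] b ⇒ {m1}
  [2] a ⇒ {m2}
  [3] a ⇒ {m3}
  P completes σ.
Trace ⟨baa⟩ through Q, begin at {n0}:
  [1] b ⇒ {n1}
  [2] a ⇒ {n2}
  [3] a ⇒ ∅  — Q cannot continue

baa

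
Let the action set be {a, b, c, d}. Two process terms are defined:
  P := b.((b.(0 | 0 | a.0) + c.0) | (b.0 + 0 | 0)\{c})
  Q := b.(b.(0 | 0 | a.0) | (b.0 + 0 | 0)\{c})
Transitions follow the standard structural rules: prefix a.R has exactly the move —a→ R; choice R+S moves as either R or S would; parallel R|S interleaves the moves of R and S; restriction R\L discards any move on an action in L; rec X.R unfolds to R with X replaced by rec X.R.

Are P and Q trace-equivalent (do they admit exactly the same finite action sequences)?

traces(P) ≠ traces(Q) — witness ⟨bc⟩

P's transition system — 9 states:
  s0 = b.((b.(0 | 0 | a.0) + c.0) | (b.0 + 0 | 0)\{c}) :: --b--▸ s1
  s1 = (b.(0 | 0 | a.0) + c.0) | (b.0 + 0 | 0)\{c} :: --b--▸ s2, --b--▸ s3, --c--▸ s4
  s2 = (b.(0 | 0 | a.0) + c.0) | 0\{c} :: --b--▸ s5, --c--▸ s6
  s3 = 0 | 0 | a.0 | (b.0 + 0 | 0)\{c} :: --a--▸ s7, --b--▸ s5
  s4 = 0 | (b.0 + 0 | 0)\{c} :: --b--▸ s6
  s5 = 0 | 0 | a.0 | 0\{c} :: --a--▸ s8
  s6 = 0 | 0\{c} :: stopped
  s7 = 0 | 0 | 0 | (b.0 + 0 | 0)\{c} :: --b--▸ s8
  s8 = 0 | 0 | 0 | 0\{c} :: stopped
Q's transition system — 7 states:
  t0 = b.(b.(0 | 0 | a.0) | (b.0 + 0 | 0)\{c}) :: --b--▸ t1
  t1 = b.(0 | 0 | a.0) | (b.0 + 0 | 0)\{c} :: --b--▸ t2, --b--▸ t3
  t2 = 0 | 0 | a.0 | (b.0 + 0 | 0)\{c} :: --a--▸ t4, --b--▸ t5
  t3 = b.(0 | 0 | a.0) | 0\{c} :: --b--▸ t5
  t4 = 0 | 0 | 0 | (b.0 + 0 | 0)\{c} :: --b--▸ t6
  t5 = 0 | 0 | a.0 | 0\{c} :: --a--▸ t6
  t6 = 0 | 0 | 0 | 0\{c} :: stopped
Executing bc from P (initial set {s0}):
  after b @ step 1: {s1}
  after c @ step 2: {s4}
  P completes σ.
Executing bc from Q (initial set {t0}):
  after b @ step 1: {t1}
  after c @ step 2: ∅ (Q stuck)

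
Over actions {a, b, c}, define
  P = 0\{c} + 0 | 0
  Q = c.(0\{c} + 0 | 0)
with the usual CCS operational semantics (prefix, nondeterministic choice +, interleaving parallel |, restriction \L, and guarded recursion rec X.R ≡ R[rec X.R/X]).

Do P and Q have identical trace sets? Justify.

LTS(P): 1 reachable states
  s0 = 0\{c} + 0 | 0 has moves ·
LTS(Q): 2 reachable states
  t0 = c.(0\{c} + 0 | 0) has moves --c--▸ t1
  t1 = 0\{c} + 0 | 0 has moves ·
Trace ⟨c⟩ through Q, begin at {t0}:
  [1] c ⇒ {t1}
  ✓ Q
Trace ⟨c⟩ through P, begin at {s0}:
  [1] c ⇒ ∅  — P cannot continue

trace-distinct — witness ⟨c⟩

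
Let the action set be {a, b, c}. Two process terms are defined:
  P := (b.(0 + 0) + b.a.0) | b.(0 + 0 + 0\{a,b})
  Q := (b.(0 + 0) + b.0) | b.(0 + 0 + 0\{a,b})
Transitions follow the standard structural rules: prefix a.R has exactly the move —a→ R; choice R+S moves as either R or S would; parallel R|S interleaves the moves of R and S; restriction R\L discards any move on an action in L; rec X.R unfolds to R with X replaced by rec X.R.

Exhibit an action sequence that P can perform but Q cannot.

Reachable graph of P (8 states):
  u0 = (b.(0 + 0) + b.a.0) | b.(0 + 0 + 0\{a,b}) → ··b··> u1, ··b··> u2, ··b··> u3
  u1 = (0 + 0) | b.(0 + 0 + 0\{a,b}) → ··b··> u4
  u2 = (b.(0 + 0) + b.a.0) | (0 + 0 + 0\{a,b}) → ··b··> u4, ··b··> u5
  u3 = a.0 | b.(0 + 0 + 0\{a,b}) → ··a··> u6, ··b··> u5
  u4 = (0 + 0) | (0 + 0 + 0\{a,b}) → stopped
  u5 = a.0 | (0 + 0 + 0\{a,b}) → ··a··> u7
  u6 = 0 | b.(0 + 0 + 0\{a,b}) → ··b··> u7
  u7 = 0 | (0 + 0 + 0\{a,b}) → stopped
Reachable graph of Q (6 states):
  v0 = (b.(0 + 0) + b.0) | b.(0 + 0 + 0\{a,b}) → ··b··> v1, ··b··> v2, ··b··> v3
  v1 = (0 + 0) | b.(0 + 0 + 0\{a,b}) → ··b··> v4
  v2 = (b.(0 + 0) + b.0) | (0 + 0 + 0\{a,b}) → ··b··> v4, ··b··> v5
  v3 = 0 | b.(0 + 0 + 0\{a,b}) → ··b··> v5
  v4 = (0 + 0) | (0 + 0 + 0\{a,b}) → stopped
  v5 = 0 | (0 + 0 + 0\{a,b}) → stopped
Executing ba from P (initial set {u0}):
  [1] b ⇒ {u1, u2, u3}
  [2] a ⇒ {u6}
  — P admits the full trace.
Executing ba from Q (initial set {v0}):
  [1] b ⇒ {v1, v2, v3}
  [2] a ⇒ ∅  — Q cannot continue

ba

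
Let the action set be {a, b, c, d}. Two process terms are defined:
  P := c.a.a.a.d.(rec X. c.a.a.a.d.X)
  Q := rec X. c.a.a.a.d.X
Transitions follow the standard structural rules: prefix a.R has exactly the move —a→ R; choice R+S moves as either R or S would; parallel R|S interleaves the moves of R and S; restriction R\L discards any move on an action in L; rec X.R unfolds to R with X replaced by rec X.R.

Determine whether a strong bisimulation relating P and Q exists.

YES

LTS(P): 6 reachable states
  m0 = c.a.a.a.d.(rec X. c.a.a.a.d.X) has moves ··c··> m1
  m1 = a.a.a.d.(rec X. c.a.a.a.d.X) has moves ··a··> m2
  m2 = a.a.d.(rec X. c.a.a.a.d.X) has moves ··a··> m3
  m3 = a.d.(rec X. c.a.a.a.d.X) has moves ··a··> m4
  m4 = d.(rec X. c.a.a.a.d.X) has moves ··d··> m5
  m5 = rec X. c.a.a.a.d.X has moves ··c··> m1
LTS(Q): 5 reachable states
  n0 = rec X. c.a.a.a.d.X has moves ··c··> n1
  n1 = a.a.a.d.(rec X. c.a.a.a.d.X) has moves ··a··> n2
  n2 = a.a.d.(rec X. c.a.a.a.d.X) has moves ··a··> n3
  n3 = a.d.(rec X. c.a.a.a.d.X) has moves ··a··> n4
  n4 = d.(rec X. c.a.a.a.d.X) has moves ··d··> n0
Partition-refinement fixed point:
  B0 = {m0, m5, n0}
  B1 = {m1, n1}
  B2 = {m2, n2}
  B3 = {m3, n3}
  B4 = {m4, n4}
m0 ∈ B0, n0 ∈ B0 → same block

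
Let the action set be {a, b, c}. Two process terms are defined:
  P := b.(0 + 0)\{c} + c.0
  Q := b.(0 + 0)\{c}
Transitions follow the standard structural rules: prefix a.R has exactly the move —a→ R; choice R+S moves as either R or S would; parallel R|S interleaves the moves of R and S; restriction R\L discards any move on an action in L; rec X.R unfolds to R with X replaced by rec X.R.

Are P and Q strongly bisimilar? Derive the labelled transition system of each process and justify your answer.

NO

LTS(P): 3 reachable states
  s0 = b.(0 + 0)\{c} + c.0 → —b→ s1, —c→ s2
  s1 = (0 + 0)\{c} → ∅
  s2 = 0 → ∅
LTS(Q): 2 reachable states
  t0 = b.(0 + 0)\{c} → —b→ t1
  t1 = (0 + 0)\{c} → ∅
Partition-refinement fixed point:
  B0 = {s0}
  B1 = {s1, s2, t1}
  B2 = {t0}
s0 ∈ B0, t0 ∈ B2 → different blocks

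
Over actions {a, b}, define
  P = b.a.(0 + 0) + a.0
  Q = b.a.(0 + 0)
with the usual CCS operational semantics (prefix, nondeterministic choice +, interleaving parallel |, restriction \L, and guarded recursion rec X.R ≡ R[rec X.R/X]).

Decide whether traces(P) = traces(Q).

trace-distinct — witness ⟨a⟩

P's transition system — 4 states:
  m0 = b.a.(0 + 0) + a.0 ⊢ -a-> m1, -b-> m2
  m1 = 0 ⊢ ∅
  m2 = a.(0 + 0) ⊢ -a-> m3
  m3 = 0 + 0 ⊢ ∅
Q's transition system — 3 states:
  n0 = b.a.(0 + 0) ⊢ -b-> n1
  n1 = a.(0 + 0) ⊢ -a-> n2
  n2 = 0 + 0 ⊢ ∅
Run σ = ⟨a⟩ on P: start {m0}
  step 1 (a): {m1}
  P completes σ.
Run σ = ⟨a⟩ on Q: start {n0}
  step 1 (a): no successor for Q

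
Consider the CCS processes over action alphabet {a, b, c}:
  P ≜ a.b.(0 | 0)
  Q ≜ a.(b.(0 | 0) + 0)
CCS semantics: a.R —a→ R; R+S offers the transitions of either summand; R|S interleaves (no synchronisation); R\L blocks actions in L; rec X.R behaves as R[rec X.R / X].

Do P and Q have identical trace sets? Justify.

traces(P) = traces(Q)

LTS(P): 3 reachable states
  u0 = a.b.(0 | 0) has moves ··a··> u1
  u1 = b.(0 | 0) has moves ··b··> u2
  u2 = 0 | 0 has moves (no moves)
LTS(Q): 3 reachable states
  v0 = a.(b.(0 | 0) + 0) has moves ··a··> v1
  v1 = b.(0 | 0) + 0 has moves ··b··> v2
  v2 = 0 | 0 has moves (no moves)
Partition-refinement fixed point:
  B0 = {u0, v0}
  B1 = {u1, v1}
  B2 = {u2, v2}
u0 ∈ B0, v0 ∈ B0 → same block
Bisimilar ⇒ trace-equivalent.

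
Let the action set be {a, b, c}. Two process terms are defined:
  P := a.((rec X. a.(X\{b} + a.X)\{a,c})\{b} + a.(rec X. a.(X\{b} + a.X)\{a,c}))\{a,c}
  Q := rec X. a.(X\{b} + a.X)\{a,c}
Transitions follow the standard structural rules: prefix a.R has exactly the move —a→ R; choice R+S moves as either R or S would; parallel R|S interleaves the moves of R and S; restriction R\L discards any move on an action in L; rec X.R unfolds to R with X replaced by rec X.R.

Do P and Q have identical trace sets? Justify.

LTS(P): 2 reachable states
  m0 = a.((rec X. a.(X\{b} + a.X)\{a,c})\{b} + a.(rec X. a.(X\{b} + a.X)\{a,c}))\{a,c} → -a-> m1
  m1 = ((rec X. a.(X\{b} + a.X)\{a,c})\{b} + a.(rec X. a.(X\{b} + a.X)\{a,c}))\{a,c} → ·
LTS(Q): 2 reachable states
  n0 = rec X. a.(X\{b} + a.X)\{a,c} → -a-> n1
  n1 = ((rec X. a.(X\{b} + a.X)\{a,c})\{b} + a.(rec X. a.(X\{b} + a.X)\{a,c}))\{a,c} → ·
Bisimilarity quotient blocks:
  B0 = {m0, n0}
  B1 = {m1, n1}
m0 ∈ B0, n0 ∈ B0 → same block
Bisimilar ⇒ trace-equivalent.

traces(P) = traces(Q)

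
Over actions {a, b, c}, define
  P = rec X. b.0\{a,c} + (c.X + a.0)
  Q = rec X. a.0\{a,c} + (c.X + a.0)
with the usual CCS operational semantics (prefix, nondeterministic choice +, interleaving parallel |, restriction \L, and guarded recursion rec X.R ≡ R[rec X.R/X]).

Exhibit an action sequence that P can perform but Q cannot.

LTS(P): 3 reachable states
  s0 = rec X. b.0\{a,c} + (c.X + a.0) → --a--▸ s1, --b--▸ s2, --c--▸ s0
  s1 = 0 → (no moves)
  s2 = 0\{a,c} → (no moves)
LTS(Q): 3 reachable states
  t0 = rec X. a.0\{a,c} + (c.X + a.0) → --a--▸ t1, --a--▸ t2, --c--▸ t0
  t1 = 0 → (no moves)
  t2 = 0\{a,c} → (no moves)
Run σ = ⟨b⟩ on P: start {s0}
  after b @ step 1: {s2}
  P completes σ.
Run σ = ⟨b⟩ on Q: start {t0}
  after b @ step 1: no successor for Q

b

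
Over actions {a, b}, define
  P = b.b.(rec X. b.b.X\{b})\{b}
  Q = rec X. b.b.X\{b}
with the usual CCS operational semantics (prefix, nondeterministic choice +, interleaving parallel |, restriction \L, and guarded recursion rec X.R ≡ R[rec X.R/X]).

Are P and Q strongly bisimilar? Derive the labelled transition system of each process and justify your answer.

P's transition system — 3 states:
  u0 = b.b.(rec X. b.b.X\{b})\{b} has moves =b=> u1
  u1 = b.(rec X. b.b.X\{b})\{b} has moves =b=> u2
  u2 = (rec X. b.b.X\{b})\{b} has moves stopped
Q's transition system — 3 states:
  v0 = rec X. b.b.X\{b} has moves =b=> v1
  v1 = b.(rec X. b.b.X\{b})\{b} has moves =b=> v2
  v2 = (rec X. b.b.X\{b})\{b} has moves stopped
Bisimilarity quotient blocks:
  B0 = {u0, v0}
  B1 = {u1, v1}
  B2 = {u2, v2}
u0 ∈ B0, v0 ∈ B0 → same block

bisimilar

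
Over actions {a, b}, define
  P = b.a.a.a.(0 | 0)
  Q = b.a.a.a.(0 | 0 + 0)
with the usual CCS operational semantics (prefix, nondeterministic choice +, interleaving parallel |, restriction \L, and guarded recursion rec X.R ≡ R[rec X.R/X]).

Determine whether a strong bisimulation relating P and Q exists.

LTS(P): 5 reachable states
  p0 = b.a.a.a.(0 | 0) ⊢ --b--▸ p1
  p1 = a.a.a.(0 | 0) ⊢ --a--▸ p2
  p2 = a.a.(0 | 0) ⊢ --a--▸ p3
  p3 = a.(0 | 0) ⊢ --a--▸ p4
  p4 = 0 | 0 ⊢ deadlocked
LTS(Q): 5 reachable states
  q0 = b.a.a.a.(0 | 0 + 0) ⊢ --b--▸ q1
  q1 = a.a.a.(0 | 0 + 0) ⊢ --a--▸ q2
  q2 = a.a.(0 | 0 + 0) ⊢ --a--▸ q3
  q3 = a.(0 | 0 + 0) ⊢ --a--▸ q4
  q4 = 0 | 0 + 0 ⊢ deadlocked
Bisimilarity quotient blocks:
  B0 = {p0, q0}
  B1 = {p1, q1}
  B2 = {p2, q2}
  B3 = {p3, q3}
  B4 = {p4, q4}
p0 ∈ B0, q0 ∈ B0 → same block

bisimilar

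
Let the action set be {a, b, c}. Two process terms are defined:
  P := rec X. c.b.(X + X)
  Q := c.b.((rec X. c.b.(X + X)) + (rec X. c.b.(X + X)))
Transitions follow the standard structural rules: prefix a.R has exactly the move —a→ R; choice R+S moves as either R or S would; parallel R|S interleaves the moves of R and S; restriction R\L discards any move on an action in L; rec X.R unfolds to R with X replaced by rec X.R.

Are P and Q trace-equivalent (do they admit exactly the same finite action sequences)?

traces(P) = traces(Q)

Reachable graph of P (3 states):
  u0 = rec X. c.b.(X + X) | --c--▸ u1
  u1 = b.((rec X. c.b.(X + X)) + (rec X. c.b.(X + X))) | --b--▸ u2
  u2 = (rec X. c.b.(X + X)) + (rec X. c.b.(X + X)) | --c--▸ u1
Reachable graph of Q (3 states):
  v0 = c.b.((rec X. c.b.(X + X)) + (rec X. c.b.(X + X))) | --c--▸ v1
  v1 = b.((rec X. c.b.(X + X)) + (rec X. c.b.(X + X))) | --b--▸ v2
  v2 = (rec X. c.b.(X + X)) + (rec X. c.b.(X + X)) | --c--▸ v1
Coarsest stable partition (strong bisimilarity classes):
  B0 = {u0, u2, v0, v2}
  B1 = {u1, v1}
u0 ∈ B0, v0 ∈ B0 → same block
Bisimilar ⇒ trace-equivalent.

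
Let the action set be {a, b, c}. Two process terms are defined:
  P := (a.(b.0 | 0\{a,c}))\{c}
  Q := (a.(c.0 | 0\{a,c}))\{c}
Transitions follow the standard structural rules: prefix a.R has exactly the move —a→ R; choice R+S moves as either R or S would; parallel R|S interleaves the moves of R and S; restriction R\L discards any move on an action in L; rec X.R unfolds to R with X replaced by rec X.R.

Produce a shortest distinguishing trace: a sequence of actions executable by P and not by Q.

ab

LTS(P): 3 reachable states
  p0 = (a.(b.0 | 0\{a,c}))\{c} → -a-> p1
  p1 = (b.0 | 0\{a,c})\{c} → -b-> p2
  p2 = (0 | 0\{a,c})\{c} → ∅
LTS(Q): 2 reachable states
  q0 = (a.(c.0 | 0\{a,c}))\{c} → -a-> q1
  q1 = (c.0 | 0\{a,c})\{c} → ∅
Executing ab from P (initial set {p0}):
  [1] a ⇒ {p1}
  [2] b ⇒ {p2}
  ✓ P
Executing ab from Q (initial set {q0}):
  [1] a ⇒ {q1}
  [2] b ⇒ no successor for Q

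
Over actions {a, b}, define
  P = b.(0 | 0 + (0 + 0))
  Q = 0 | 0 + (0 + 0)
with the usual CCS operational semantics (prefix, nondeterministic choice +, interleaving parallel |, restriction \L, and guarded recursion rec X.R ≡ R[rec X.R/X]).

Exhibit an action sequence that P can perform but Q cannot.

b

P's transition system — 2 states:
  s0 = b.(0 | 0 + (0 + 0)) has moves ··b··> s1
  s1 = 0 | 0 + (0 + 0) has moves (no moves)
Q's transition system — 1 states:
  t0 = 0 | 0 + (0 + 0) has moves (no moves)
Run σ = ⟨b⟩ on P: start {s0}
  step 1 (b): {s1}
  P completes σ.
Run σ = ⟨b⟩ on Q: start {t0}
  step 1 (b): ∅ (Q stuck)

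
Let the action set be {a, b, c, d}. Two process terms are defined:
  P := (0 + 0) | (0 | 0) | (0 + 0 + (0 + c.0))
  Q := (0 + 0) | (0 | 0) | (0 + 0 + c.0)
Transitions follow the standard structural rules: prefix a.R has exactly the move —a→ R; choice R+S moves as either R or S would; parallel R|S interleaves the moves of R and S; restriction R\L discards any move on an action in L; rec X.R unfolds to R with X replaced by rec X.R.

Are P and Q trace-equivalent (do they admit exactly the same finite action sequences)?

LTS(P): 2 reachable states
  p0 = (0 + 0) | (0 | 0) | (0 + 0 + (0 + c.0)) → --c--▸ p1
  p1 = (0 + 0) | (0 | 0) | 0 → ·
LTS(Q): 2 reachable states
  q0 = (0 + 0) | (0 | 0) | (0 + 0 + c.0) → --c--▸ q1
  q1 = (0 + 0) | (0 | 0) | 0 → ·
Partition-refinement fixed point:
  B0 = {p0, q0}
  B1 = {p1, q1}
p0 ∈ B0, q0 ∈ B0 → same block
Bisimilar ⇒ trace-equivalent.

YES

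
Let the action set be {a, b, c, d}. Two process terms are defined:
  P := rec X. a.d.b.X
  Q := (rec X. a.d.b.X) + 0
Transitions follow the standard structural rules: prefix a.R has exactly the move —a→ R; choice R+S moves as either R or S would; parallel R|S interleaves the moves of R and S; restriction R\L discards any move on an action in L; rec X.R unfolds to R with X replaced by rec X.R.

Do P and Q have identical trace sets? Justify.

LTS(P): 3 reachable states
  u0 = rec X. a.d.b.X → -a-> u1
  u1 = d.b.(rec X. a.d.b.X) → -d-> u2
  u2 = b.(rec X. a.d.b.X) → -b-> u0
LTS(Q): 4 reachable states
  v0 = (rec X. a.d.b.X) + 0 → -a-> v1
  v1 = d.b.(rec X. a.d.b.X) → -d-> v2
  v2 = b.(rec X. a.d.b.X) → -b-> v3
  v3 = rec X. a.d.b.X → -a-> v1
Bisimilarity quotient blocks:
  B0 = {u0, v0, v3}
  B1 = {u1, v1}
  B2 = {u2, v2}
u0 ∈ B0, v0 ∈ B0 → same block
Bisimilar ⇒ trace-equivalent.

traces(P) = traces(Q)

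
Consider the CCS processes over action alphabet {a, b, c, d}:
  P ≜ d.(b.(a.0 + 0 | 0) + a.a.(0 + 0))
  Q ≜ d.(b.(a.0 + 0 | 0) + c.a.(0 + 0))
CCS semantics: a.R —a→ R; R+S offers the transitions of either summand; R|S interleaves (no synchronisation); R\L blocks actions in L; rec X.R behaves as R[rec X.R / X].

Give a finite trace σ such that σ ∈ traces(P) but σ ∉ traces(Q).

LTS(P): 6 reachable states
  u0 = d.(b.(a.0 + 0 | 0) + a.a.(0 + 0)) ⊢ --d--▸ u1
  u1 = b.(a.0 + 0 | 0) + a.a.(0 + 0) ⊢ --a--▸ u2, --b--▸ u3
  u2 = a.(0 + 0) ⊢ --a--▸ u4
  u3 = a.0 + 0 | 0 ⊢ --a--▸ u5
  u4 = 0 + 0 ⊢ deadlocked
  u5 = 0 ⊢ deadlocked
LTS(Q): 6 reachable states
  v0 = d.(b.(a.0 + 0 | 0) + c.a.(0 + 0)) ⊢ --d--▸ v1
  v1 = b.(a.0 + 0 | 0) + c.a.(0 + 0) ⊢ --b--▸ v2, --c--▸ v3
  v2 = a.0 + 0 | 0 ⊢ --a--▸ v4
  v3 = a.(0 + 0) ⊢ --a--▸ v5
  v4 = 0 ⊢ deadlocked
  v5 = 0 + 0 ⊢ deadlocked
Run σ = ⟨da⟩ on P: start {u0}
  [1] d ⇒ {u1}
  [2] a ⇒ {u2}
  P completes σ.
Run σ = ⟨da⟩ on Q: start {v0}
  [1] d ⇒ {v1}
  [2] a ⇒ ∅ (Q stuck)

da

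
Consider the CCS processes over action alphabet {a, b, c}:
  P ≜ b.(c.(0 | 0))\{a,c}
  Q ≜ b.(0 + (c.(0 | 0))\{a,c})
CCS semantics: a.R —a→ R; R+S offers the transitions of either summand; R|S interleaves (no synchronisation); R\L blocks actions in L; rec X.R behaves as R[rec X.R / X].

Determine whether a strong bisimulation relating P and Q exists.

YES

P's transition system — 2 states:
  s0 = b.(c.(0 | 0))\{a,c} | -b-> s1
  s1 = (c.(0 | 0))\{a,c} | (no moves)
Q's transition system — 2 states:
  t0 = b.(0 + (c.(0 | 0))\{a,c}) | -b-> t1
  t1 = 0 + (c.(0 | 0))\{a,c} | (no moves)
Coarsest stable partition (strong bisimilarity classes):
  B0 = {s0, t0}
  B1 = {s1, t1}
s0 ∈ B0, t0 ∈ B0 → same block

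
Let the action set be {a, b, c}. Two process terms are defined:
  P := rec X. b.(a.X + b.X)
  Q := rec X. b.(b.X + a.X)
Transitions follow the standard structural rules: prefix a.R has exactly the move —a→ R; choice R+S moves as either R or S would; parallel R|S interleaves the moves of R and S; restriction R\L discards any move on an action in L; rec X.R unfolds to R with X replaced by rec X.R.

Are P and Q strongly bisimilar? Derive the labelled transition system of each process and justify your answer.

bisimilar

Reachable graph of P (2 states):
  m0 = rec X. b.(a.X + b.X) has moves ··b··> m1
  m1 = a.(rec X. b.(a.X + b.X)) + b.(rec X. b.(a.X + b.X)) has moves ··a··> m0, ··b··> m0
Reachable graph of Q (2 states):
  n0 = rec X. b.(b.X + a.X) has moves ··b··> n1
  n1 = b.(rec X. b.(b.X + a.X)) + a.(rec X. b.(b.X + a.X)) has moves ··a··> n0, ··b··> n0
Coarsest stable partition (strong bisimilarity classes):
  B0 = {m0, n0}
  B1 = {m1, n1}
m0 ∈ B0, n0 ∈ B0 → same block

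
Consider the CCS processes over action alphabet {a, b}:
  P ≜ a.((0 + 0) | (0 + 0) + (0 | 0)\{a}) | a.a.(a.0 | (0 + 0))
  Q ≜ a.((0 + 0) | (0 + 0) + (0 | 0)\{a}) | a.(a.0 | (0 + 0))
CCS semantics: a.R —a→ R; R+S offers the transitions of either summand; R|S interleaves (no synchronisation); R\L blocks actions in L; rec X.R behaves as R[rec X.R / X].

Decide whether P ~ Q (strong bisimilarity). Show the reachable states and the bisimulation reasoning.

not bisimilar

LTS(P): 8 reachable states
  u0 = a.((0 + 0) | (0 + 0) + (0 | 0)\{a}) | a.a.(a.0 | (0 + 0)) ⊢ -a-> u1, -a-> u2
  u1 = ((0 + 0) | (0 + 0) + (0 | 0)\{a}) | a.a.(a.0 | (0 + 0)) ⊢ -a-> u3
  u2 = a.((0 + 0) | (0 + 0) + (0 | 0)\{a}) | a.(a.0 | (0 + 0)) ⊢ -a-> u3, -a-> u4
  u3 = ((0 + 0) | (0 + 0) + (0 | 0)\{a}) | a.(a.0 | (0 + 0)) ⊢ -a-> u5
  u4 = a.((0 + 0) | (0 + 0) + (0 | 0)\{a}) | (a.0 | (0 + 0)) ⊢ -a-> u5, -a-> u6
  u5 = ((0 + 0) | (0 + 0) + (0 | 0)\{a}) | (a.0 | (0 + 0)) ⊢ -a-> u7
  u6 = a.((0 + 0) | (0 + 0) + (0 | 0)\{a}) | (0 | (0 + 0)) ⊢ -a-> u7
  u7 = ((0 + 0) | (0 + 0) + (0 | 0)\{a}) | (0 | (0 + 0)) ⊢ ·
LTS(Q): 6 reachable states
  v0 = a.((0 + 0) | (0 + 0) + (0 | 0)\{a}) | a.(a.0 | (0 + 0)) ⊢ -a-> v1, -a-> v2
  v1 = ((0 + 0) | (0 + 0) + (0 | 0)\{a}) | a.(a.0 | (0 + 0)) ⊢ -a-> v3
  v2 = a.((0 + 0) | (0 + 0) + (0 | 0)\{a}) | (a.0 | (0 + 0)) ⊢ -a-> v3, -a-> v4
  v3 = ((0 + 0) | (0 + 0) + (0 | 0)\{a}) | (a.0 | (0 + 0)) ⊢ -a-> v5
  v4 = a.((0 + 0) | (0 + 0) + (0 | 0)\{a}) | (0 | (0 + 0)) ⊢ -a-> v5
  v5 = ((0 + 0) | (0 + 0) + (0 | 0)\{a}) | (0 | (0 + 0)) ⊢ ·
Coarsest stable partition (strong bisimilarity classes):
  B0 = {u0}
  B1 = {u1, u2, v0}
  B2 = {u3, u4, v1, v2}
  B3 = {u5, u6, v3, v4}
  B4 = {u7, v5}
u0 ∈ B0, v0 ∈ B1 → different blocks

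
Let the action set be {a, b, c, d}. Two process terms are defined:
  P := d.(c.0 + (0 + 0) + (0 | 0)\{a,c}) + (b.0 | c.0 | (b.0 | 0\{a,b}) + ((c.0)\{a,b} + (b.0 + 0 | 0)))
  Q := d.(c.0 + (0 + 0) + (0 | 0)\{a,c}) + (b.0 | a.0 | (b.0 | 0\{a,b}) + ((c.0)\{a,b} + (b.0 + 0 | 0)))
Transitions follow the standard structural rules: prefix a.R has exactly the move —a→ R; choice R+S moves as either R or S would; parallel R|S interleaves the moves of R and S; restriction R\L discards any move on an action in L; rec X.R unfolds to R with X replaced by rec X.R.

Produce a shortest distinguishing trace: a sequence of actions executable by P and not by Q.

P's transition system — 11 states:
  s0 = d.(c.0 + (0 + 0) + (0 | 0)\{a,c}) + (b.0 | c.0 | (b.0 | 0\{a,b}) + ((c.0)\{a,b} + (b.0 + 0 | 0))) ⊢ =b=> s1, =b=> s2, =b=> s3, =c=> s4, =c=> s5, =d=> s6
  s1 = 0 ⊢ stopped
  s2 = 0 | c.0 | (b.0 | 0\{a,b}) ⊢ =b=> s7, =c=> s8
  s3 = b.0 | c.0 | (0 | 0\{a,b}) ⊢ =b=> s7, =c=> s9
  s4 = 0\{a,b} ⊢ stopped
  s5 = b.0 | 0 | (b.0 | 0\{a,b}) ⊢ =b=> s8, =b=> s9
  s6 = c.0 + (0 + 0) + (0 | 0)\{a,c} ⊢ =c=> s1
  s7 = 0 | c.0 | (0 | 0\{a,b}) ⊢ =c=> s10
  s8 = 0 | 0 | (b.0 | 0\{a,b}) ⊢ =b=> s10
  s9 = b.0 | 0 | (0 | 0\{a,b}) ⊢ =b=> s10
  s10 = 0 | 0 | (0 | 0\{a,b}) ⊢ stopped
Q's transition system — 11 states:
  t0 = d.(c.0 + (0 + 0) + (0 | 0)\{a,c}) + (b.0 | a.0 | (b.0 | 0\{a,b}) + ((c.0)\{a,b} + (b.0 + 0 | 0))) ⊢ =a=> t1, =b=> t2, =b=> t3, =b=> t4, =c=> t5, =d=> t6
  t1 = b.0 | 0 | (b.0 | 0\{a,b}) ⊢ =b=> t7, =b=> t8
  t2 = 0 ⊢ stopped
  t3 = 0 | a.0 | (b.0 | 0\{a,b}) ⊢ =a=> t7, =b=> t9
  t4 = b.0 | a.0 | (0 | 0\{a,b}) ⊢ =a=> t8, =b=> t9
  t5 = 0\{a,b} ⊢ stopped
  t6 = c.0 + (0 + 0) + (0 | 0)\{a,c} ⊢ =c=> t2
  t7 = 0 | 0 | (b.0 | 0\{a,b}) ⊢ =b=> t10
  t8 = b.0 | 0 | (0 | 0\{a,b}) ⊢ =b=> t10
  t9 = 0 | a.0 | (0 | 0\{a,b}) ⊢ =a=> t10
  t10 = 0 | 0 | (0 | 0\{a,b}) ⊢ stopped
Run σ = ⟨bc⟩ on P: start {s0}
  after b @ step 1: {s1, s2, s3}
  after c @ step 2: {s8, s9}
  P completes σ.
Run σ = ⟨bc⟩ on Q: start {t0}
  after b @ step 1: {t2, t3, t4}
  after c @ step 2: ∅  — Q cannot continue

bc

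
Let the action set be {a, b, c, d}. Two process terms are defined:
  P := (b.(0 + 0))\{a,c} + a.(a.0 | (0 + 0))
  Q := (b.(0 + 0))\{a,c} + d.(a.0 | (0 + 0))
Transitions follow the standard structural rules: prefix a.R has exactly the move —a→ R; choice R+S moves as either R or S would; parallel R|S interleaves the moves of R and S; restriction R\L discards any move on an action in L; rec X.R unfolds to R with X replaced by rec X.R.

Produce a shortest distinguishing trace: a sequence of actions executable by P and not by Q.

a

Reachable graph of P (4 states):
  s0 = (b.(0 + 0))\{a,c} + a.(a.0 | (0 + 0)) ⊢ --a--▸ s1, --b--▸ s2
  s1 = a.0 | (0 + 0) ⊢ --a--▸ s3
  s2 = (0 + 0)\{a,c} ⊢ (no moves)
  s3 = 0 | (0 + 0) ⊢ (no moves)
Reachable graph of Q (4 states):
  t0 = (b.(0 + 0))\{a,c} + d.(a.0 | (0 + 0)) ⊢ --b--▸ t1, --d--▸ t2
  t1 = (0 + 0)\{a,c} ⊢ (no moves)
  t2 = a.0 | (0 + 0) ⊢ --a--▸ t3
  t3 = 0 | (0 + 0) ⊢ (no moves)
Run σ = ⟨a⟩ on P: start {s0}
  step 1 (a): {s1}
  ✓ P
Run σ = ⟨a⟩ on Q: start {t0}
  step 1 (a): ∅ (Q stuck)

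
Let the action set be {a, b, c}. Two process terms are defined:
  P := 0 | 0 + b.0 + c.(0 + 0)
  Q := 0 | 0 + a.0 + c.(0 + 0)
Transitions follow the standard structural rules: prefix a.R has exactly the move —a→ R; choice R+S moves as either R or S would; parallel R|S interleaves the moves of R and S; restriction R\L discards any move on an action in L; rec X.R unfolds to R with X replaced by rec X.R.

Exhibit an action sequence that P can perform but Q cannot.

LTS(P): 3 reachable states
  u0 = 0 | 0 + b.0 + c.(0 + 0) :: —b→ u1, —c→ u2
  u1 = 0 :: ·
  u2 = 0 + 0 :: ·
LTS(Q): 3 reachable states
  v0 = 0 | 0 + a.0 + c.(0 + 0) :: —a→ v1, —c→ v2
  v1 = 0 :: ·
  v2 = 0 + 0 :: ·
Executing b from P (initial set {u0}):
  after b @ step 1: {u1}
  — P admits the full trace.
Executing b from Q (initial set {v0}):
  after b @ step 1: ∅ (Q stuck)

b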